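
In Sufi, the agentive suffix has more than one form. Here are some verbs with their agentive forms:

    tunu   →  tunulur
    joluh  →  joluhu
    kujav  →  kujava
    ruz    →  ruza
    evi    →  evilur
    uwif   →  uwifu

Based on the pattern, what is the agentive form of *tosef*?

The alternation tracks the final sound of the stem — -u when the stem ends in a voiceless consonant (*joluh*, *uwif*); -a when the stem ends in a voiced consonant (*kujav*, *ruz*); -lur when the stem ends in a vowel (*tunu*, *evi*).
*tosef* — final sound /f/ (a voiceless consonant) → -u → *tosefu*.

tosefu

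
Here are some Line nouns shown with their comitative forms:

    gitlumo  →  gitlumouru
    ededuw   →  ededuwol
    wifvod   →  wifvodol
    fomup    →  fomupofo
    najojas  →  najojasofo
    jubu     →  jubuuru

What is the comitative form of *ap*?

apofo

The alternation tracks the final sound of the stem — -ofo when the stem ends in a voiceless consonant (*fomup*, *najojas*); -ol when the stem ends in a voiced consonant (*ededuw*, *wifvod*); -uru when the stem ends in a vowel (*gitlumo*, *jubu*).
Since the final sound of *ap* is /p/ (a voiceless consonant), it takes -ofo, giving *apofo*.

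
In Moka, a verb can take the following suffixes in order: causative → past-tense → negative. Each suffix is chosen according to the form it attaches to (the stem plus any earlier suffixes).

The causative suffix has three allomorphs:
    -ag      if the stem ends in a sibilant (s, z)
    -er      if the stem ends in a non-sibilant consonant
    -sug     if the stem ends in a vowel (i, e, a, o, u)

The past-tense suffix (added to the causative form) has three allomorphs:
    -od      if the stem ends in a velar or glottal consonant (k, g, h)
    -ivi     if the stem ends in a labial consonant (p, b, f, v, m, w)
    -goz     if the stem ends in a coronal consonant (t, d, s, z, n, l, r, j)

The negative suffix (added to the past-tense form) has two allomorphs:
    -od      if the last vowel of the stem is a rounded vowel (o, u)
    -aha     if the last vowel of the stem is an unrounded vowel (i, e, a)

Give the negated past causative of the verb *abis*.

*abis*: final sound = /s/, a sibilant → -ag → *abisag*.
The causative form *abisag* — final consonant /g/ (velar/glottal) → -od → *abisagod*.
The past-tense form *abisagod* — last vowel /o/ (a rounded vowel) → -od → *abisagodod*.

abisagodod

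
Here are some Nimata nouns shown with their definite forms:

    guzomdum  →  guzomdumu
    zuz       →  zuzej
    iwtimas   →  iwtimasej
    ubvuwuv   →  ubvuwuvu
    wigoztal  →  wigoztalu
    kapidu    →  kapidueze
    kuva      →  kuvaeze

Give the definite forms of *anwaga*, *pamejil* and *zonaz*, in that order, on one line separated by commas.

anwagaeze, pamejilu, zonazej

Looking at the final sound of each stem: -ej when the stem ends in a sibilant (*zuz*, *iwtimas*); -u when the stem ends in a non-sibilant consonant (*guzomdum*, *ubvuwuv*, *wigoztal*); -eze when the stem ends in a vowel (*kapidu*, *kuva*).
*anwaga*: final sound = /a/, a vowel → -eze → *anwagaeze*.
*pamejil*: final sound = /l/, a non-sibilant consonant → -u → *pamejilu*.
*zonaz* — final sound /z/ (a sibilant) → -ej → *zonazej*.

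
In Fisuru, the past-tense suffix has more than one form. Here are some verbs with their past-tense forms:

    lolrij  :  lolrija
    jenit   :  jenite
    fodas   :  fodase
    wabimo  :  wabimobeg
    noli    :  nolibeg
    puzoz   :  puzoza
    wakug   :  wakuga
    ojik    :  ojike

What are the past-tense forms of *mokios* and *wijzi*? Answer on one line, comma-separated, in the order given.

The suffix is conditioned by the final sound: -e when the stem ends in a voiceless consonant (*jenit*, *fodas*, *ojik*); -a when the stem ends in a voiced consonant (*lolrij*, *puzoz*, *wakug*); -beg when the stem ends in a vowel (*wabimo*, *noli*).
*mokios* — final sound /s/ (a voiceless consonant) → -e → *mokiose*.
*wijzi*: final sound = /i/, a vowel → -beg → *wijzibeg*.

mokiose, wijzibeg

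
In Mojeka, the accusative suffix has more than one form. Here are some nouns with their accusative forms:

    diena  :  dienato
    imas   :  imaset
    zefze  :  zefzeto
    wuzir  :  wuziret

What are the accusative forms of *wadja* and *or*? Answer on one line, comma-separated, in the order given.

wadjato, oret

The suffix is conditioned by the final sound: -et when the stem ends in a consonant (*imas*, *wuzir*); -to when the stem ends in a vowel (*diena*, *zefze*).
*wadja* — final sound /a/ (a vowel) → -to → *wadjato*.
*or* — final sound /r/ (a consonant) → -et → *oret*.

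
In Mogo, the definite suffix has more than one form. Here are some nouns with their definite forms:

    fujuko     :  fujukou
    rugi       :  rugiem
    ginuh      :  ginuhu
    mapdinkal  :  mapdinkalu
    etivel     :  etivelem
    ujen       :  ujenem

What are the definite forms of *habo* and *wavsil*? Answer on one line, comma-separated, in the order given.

The alternation tracks the last vowel of the stem — -em when the last vowel of the stem is a front vowel (*rugi*, *etivel*, *ujen*); -u when the last vowel of the stem is a back vowel (*fujuko*, *ginuh*, *mapdinkal*).
Since the last vowel of *habo* is /o/ (a back vowel), it takes -u, giving *habou*.
*wavsil*: last vowel = /i/, a front vowel → -em → *wavsilem*.

habou, wavsilem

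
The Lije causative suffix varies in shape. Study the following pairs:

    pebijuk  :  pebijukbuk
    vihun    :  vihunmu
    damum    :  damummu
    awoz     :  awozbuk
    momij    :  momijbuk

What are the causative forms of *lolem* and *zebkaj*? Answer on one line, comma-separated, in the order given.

The suffix is conditioned by the final consonant: -mu when the stem ends in a nasal (*vihun*, *damum*); -buk when the stem ends in a non-nasal consonant (*pebijuk*, *awoz*, *momij*).
*lolem* — final consonant /m/ (a nasal) → -mu → *lolemmu*.
Since the final consonant of *zebkaj* is /j/ (non-nasal), it takes -buk, giving *zebkajbuk*.

lolemmu, zebkajbuk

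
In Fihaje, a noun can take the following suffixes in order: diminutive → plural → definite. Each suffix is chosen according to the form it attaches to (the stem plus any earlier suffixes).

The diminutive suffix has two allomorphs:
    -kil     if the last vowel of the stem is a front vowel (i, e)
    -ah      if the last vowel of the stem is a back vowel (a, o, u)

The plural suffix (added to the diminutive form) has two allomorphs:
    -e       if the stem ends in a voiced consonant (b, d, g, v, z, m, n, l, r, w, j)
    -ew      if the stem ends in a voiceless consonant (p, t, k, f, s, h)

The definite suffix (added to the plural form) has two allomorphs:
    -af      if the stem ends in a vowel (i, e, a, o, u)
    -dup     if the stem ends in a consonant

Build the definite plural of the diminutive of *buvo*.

The last vowel of *buvo* is /o/, which is a back vowel, so the diminutive suffix is -ah, giving *buvoah*.
The final consonant of the diminutive form *buvoah* is /h/, which is voiceless, so the plural suffix is -ew, giving *buvoahew*.
The plural form *buvoahew*: final sound = /w/, a consonant → -dup → *buvoahewdup*.

buvoahewdup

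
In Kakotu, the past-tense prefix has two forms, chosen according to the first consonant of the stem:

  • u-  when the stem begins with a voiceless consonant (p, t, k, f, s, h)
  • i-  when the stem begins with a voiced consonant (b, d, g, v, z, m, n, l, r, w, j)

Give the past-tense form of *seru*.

useru

*seru* — first consonant /s/ (voiceless) → u- → *useru*.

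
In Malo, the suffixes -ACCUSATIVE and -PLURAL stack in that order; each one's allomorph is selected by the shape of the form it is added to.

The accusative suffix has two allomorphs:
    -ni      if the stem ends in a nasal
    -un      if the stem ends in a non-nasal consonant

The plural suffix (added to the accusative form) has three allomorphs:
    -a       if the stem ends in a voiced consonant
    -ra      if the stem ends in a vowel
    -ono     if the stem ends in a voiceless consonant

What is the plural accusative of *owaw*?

owawuna

*owaw*: final consonant = /w/, non-nasal → -un → *owawun*.
The accusative form *owawun*: final sound = /n/, a voiced consonant → -a → *owawuna*.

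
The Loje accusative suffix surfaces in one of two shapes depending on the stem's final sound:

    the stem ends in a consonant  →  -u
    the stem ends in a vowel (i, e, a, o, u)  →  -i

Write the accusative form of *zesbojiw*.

The final sound of *zesbojiw* is /w/, which is a consonant, so the suffix is -u, giving *zesbojiwu*.

zesbojiwu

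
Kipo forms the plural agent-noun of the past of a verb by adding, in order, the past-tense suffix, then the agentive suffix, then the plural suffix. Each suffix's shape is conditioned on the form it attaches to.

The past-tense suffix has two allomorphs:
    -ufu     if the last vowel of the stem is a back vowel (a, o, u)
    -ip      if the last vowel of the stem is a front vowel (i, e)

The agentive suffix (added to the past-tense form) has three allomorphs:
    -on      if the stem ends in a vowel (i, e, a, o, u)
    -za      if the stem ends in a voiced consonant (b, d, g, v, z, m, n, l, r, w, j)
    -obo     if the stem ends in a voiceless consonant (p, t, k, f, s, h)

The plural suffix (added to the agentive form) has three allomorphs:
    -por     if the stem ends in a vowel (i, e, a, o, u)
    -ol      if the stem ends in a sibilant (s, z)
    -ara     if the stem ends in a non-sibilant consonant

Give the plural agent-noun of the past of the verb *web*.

webipobopor

The last vowel of *web* is /e/, which is a front vowel, so the past-tense suffix is -ip, giving *webip*.
Since the final sound of the past-tense form *webip* is /p/ (a voiceless consonant), it takes -obo, giving *webipobo*.
The final sound of the agentive form *webipobo* is /o/, which is a vowel, so the plural suffix is -por, giving *webipobopor*.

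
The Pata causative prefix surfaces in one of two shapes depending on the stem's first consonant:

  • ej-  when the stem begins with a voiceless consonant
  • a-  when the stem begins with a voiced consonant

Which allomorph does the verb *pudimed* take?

ej-

*pudimed* — first consonant /p/ (voiceless) → ej-.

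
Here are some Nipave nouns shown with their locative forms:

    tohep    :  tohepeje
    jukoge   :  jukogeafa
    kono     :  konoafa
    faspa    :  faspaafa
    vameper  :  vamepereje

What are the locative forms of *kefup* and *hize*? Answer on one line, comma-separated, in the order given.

kefupeje, hizeafa

The pattern is consonant vs. vowel: -eje when the stem ends in a consonant (*tohep*, *vameper*); -afa when the stem ends in a vowel (*jukoge*, *kono*, *faspa*).
Since the final sound of *kefup* is /p/ (a consonant), it takes -eje, giving *kefupeje*.
*hize*: final sound = /e/, a vowel → -afa → *hizeafa*.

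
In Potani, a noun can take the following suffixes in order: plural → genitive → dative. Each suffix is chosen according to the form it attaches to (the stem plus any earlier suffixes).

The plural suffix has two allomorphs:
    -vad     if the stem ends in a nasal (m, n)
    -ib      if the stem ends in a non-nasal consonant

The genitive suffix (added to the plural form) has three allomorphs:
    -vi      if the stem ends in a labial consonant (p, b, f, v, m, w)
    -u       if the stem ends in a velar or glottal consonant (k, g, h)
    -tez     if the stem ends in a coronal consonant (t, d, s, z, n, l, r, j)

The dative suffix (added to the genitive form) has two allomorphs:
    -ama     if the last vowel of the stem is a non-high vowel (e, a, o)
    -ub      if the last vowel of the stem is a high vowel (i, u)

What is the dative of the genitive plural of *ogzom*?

ogzomvadtezama

*ogzom* — final consonant /m/ (a nasal) → -vad → *ogzomvad*.
Since the final consonant of the plural form *ogzomvad* is /d/ (coronal), it takes -tez, giving *ogzomvadtez*.
Since the last vowel of the genitive form *ogzomvadtez* is /e/ (a non-high vowel), it takes -ama, giving *ogzomvadtezama*.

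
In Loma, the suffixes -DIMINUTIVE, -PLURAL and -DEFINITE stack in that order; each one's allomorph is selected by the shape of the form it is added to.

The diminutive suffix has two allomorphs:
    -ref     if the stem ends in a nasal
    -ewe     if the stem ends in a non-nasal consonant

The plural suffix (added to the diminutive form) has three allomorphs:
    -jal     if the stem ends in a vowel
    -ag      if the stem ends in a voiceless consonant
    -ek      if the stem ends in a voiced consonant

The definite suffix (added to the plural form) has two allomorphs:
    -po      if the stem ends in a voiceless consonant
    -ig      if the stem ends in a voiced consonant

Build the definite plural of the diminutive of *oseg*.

osegewejalig

*oseg*: final consonant = /g/, non-nasal → -ewe → *osegewe*.
The diminutive form *osegewe* — final sound /e/ (a vowel) → -jal → *osegewejal*.
Since the final consonant of the plural form *osegewejal* is /l/ (voiced), it takes -ig, giving *osegewejalig*.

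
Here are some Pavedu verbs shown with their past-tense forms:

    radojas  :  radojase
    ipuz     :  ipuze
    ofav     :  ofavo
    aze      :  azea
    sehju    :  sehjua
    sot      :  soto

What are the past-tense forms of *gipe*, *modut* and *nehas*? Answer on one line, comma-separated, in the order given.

gipea, moduto, nehase

The alternation tracks the final sound of the stem — -e when the stem ends in a sibilant (*radojas*, *ipuz*); -o when the stem ends in a non-sibilant consonant (*ofav*, *sot*); -a when the stem ends in a vowel (*aze*, *sehju*).
*gipe*: final sound = /e/, a vowel → -a → *gipea*.
The final sound of *modut* is /t/, which is a non-sibilant consonant, so the suffix is -o, giving *moduto*.
*nehas* — final sound /s/ (a sibilant) → -e → *nehase*.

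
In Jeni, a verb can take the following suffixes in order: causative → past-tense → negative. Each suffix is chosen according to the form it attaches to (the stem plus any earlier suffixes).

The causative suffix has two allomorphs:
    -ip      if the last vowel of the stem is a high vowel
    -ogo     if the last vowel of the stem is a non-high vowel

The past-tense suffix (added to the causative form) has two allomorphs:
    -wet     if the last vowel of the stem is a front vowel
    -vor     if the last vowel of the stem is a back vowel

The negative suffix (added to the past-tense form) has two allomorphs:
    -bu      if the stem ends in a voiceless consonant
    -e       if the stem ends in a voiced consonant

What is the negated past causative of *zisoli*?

*zisoli*: last vowel = /i/, a high vowel → -ip → *zisoliip*.
Since the last vowel of the causative form *zisoliip* is /i/ (a front vowel), it takes -wet, giving *zisoliipwet*.
The past-tense form *zisoliipwet* — final consonant /t/ (voiceless) → -bu → *zisoliipwetbu*.

zisoliipwetbu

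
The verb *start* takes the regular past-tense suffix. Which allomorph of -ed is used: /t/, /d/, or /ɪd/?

The stem *start* ends in /t/ or /d/.
The -ed suffix is realized as /ɪd/ after /t, d/; as /t/ after other voiceless consonants; and as /d/ after other voiced sounds.
So -ed on *start* is pronounced /ɪd/.

/ɪd/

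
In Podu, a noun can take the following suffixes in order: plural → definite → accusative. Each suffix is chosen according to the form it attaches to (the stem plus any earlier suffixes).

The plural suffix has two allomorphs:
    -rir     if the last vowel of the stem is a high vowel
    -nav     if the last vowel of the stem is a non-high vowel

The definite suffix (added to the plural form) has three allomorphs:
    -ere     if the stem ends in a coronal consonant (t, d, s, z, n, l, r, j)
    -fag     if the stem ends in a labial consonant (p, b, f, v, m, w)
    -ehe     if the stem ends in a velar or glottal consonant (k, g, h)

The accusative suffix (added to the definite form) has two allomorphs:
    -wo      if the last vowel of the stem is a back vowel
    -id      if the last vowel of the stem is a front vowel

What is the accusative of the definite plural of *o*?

*o* — last vowel /o/ (a non-high vowel) → -nav → *onav*.
The final consonant of the plural form *onav* is /v/, which is labial, so the definite suffix is -fag, giving *onavfag*.
Since the last vowel of the definite form *onavfag* is /a/ (a back vowel), it takes -wo, giving *onavfagwo*.

onavfagwo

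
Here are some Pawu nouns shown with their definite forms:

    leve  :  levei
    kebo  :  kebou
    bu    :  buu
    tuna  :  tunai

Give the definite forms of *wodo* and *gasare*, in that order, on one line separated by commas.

Looking at the last vowel of each stem: -u when the last vowel of the stem is a rounded vowel (*kebo*, *bu*); -i when the last vowel of the stem is an unrounded vowel (*leve*, *tuna*).
The last vowel of *wodo* is /o/, which is a rounded vowel, so the suffix is -u, giving *wodou*.
The last vowel of *gasare* is /e/, which is an unrounded vowel, so the suffix is -i, giving *gasarei*.

wodou, gasarei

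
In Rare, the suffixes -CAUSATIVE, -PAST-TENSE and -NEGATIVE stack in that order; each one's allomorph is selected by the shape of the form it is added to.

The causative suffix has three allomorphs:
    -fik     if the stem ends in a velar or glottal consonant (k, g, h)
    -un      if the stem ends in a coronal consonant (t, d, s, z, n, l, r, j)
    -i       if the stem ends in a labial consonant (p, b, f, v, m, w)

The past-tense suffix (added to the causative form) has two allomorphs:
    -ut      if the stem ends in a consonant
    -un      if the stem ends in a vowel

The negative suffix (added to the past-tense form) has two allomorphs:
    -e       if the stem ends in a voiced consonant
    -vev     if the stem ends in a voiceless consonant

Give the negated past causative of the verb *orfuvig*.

orfuvigfikutvev

*orfuvig* — final consonant /g/ (velar/glottal) → -fik → *orfuvigfik*.
The causative form *orfuvigfik*: final sound = /k/, a consonant → -ut → *orfuvigfikut*.
The past-tense form *orfuvigfikut* — final consonant /t/ (voiceless) → -vev → *orfuvigfikutvev*.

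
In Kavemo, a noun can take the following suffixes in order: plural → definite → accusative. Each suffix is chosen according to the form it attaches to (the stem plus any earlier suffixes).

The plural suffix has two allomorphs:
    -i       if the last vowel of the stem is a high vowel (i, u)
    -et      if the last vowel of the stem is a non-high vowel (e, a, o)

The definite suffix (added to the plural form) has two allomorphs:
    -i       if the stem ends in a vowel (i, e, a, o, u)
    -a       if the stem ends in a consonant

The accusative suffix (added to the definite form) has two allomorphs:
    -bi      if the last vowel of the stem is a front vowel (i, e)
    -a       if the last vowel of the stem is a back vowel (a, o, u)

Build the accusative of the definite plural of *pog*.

*pog* — last vowel /o/ (a non-high vowel) → -et → *poget*.
The final sound of the plural form *poget* is /t/, which is a consonant, so the definite suffix is -a, giving *pogeta*.
The definite form *pogeta* — last vowel /a/ (a back vowel) → -a → *pogetaa*.

pogetaa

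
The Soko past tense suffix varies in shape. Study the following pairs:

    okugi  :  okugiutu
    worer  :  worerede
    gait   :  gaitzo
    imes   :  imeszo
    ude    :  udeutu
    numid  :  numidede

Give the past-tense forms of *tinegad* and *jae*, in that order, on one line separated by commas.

The alternation tracks the final sound of the stem — -zo when the stem ends in a voiceless consonant (*gait*, *imes*); -ede when the stem ends in a voiced consonant (*worer*, *numid*); -utu when the stem ends in a vowel (*okugi*, *ude*).
Since the final sound of *tinegad* is /d/ (a voiced consonant), it takes -ede, giving *tinegadede*.
*jae* — final sound /e/ (a vowel) → -utu → *jaeutu*.

tinegadede, jaeutu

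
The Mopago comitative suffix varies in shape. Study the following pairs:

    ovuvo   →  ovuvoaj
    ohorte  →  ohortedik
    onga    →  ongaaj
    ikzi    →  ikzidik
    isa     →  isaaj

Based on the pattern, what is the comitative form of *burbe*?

The pattern is front/back vowel harmony: -dik when the last vowel of the stem is a front vowel (*ohorte*, *ikzi*); -aj when the last vowel of the stem is a back vowel (*ovuvo*, *onga*, *isa*).
Since the last vowel of *burbe* is /e/ (a front vowel), it takes -dik, giving *burbedik*.

burbedik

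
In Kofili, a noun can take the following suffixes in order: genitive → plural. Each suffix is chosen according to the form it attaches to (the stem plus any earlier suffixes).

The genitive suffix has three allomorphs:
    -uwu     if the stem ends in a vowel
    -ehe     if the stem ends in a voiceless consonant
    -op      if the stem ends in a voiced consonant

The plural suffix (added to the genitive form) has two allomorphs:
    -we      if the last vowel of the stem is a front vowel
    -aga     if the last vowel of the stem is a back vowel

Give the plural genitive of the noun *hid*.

*hid*: final sound = /d/, a voiced consonant → -op → *hidop*.
The last vowel of the genitive form *hidop* is /o/, which is a back vowel, so the plural suffix is -aga, giving *hidopaga*.

hidopaga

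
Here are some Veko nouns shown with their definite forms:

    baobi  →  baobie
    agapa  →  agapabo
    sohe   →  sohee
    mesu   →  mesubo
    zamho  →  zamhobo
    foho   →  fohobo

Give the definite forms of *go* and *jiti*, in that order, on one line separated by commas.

gobo, jitie

The pattern is front/back vowel harmony: -e when the last vowel of the stem is a front vowel (*baobi*, *sohe*); -bo when the last vowel of the stem is a back vowel (*agapa*, *mesu*, *zamho*, *foho*).
*go*: last vowel = /o/, a back vowel → -bo → *gobo*.
Since the last vowel of *jiti* is /i/ (a front vowel), it takes -e, giving *jitie*.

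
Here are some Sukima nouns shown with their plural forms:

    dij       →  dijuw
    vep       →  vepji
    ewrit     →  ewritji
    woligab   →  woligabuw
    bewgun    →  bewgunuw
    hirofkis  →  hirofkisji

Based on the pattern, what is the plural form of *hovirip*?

The suffix is conditioned by the final consonant: -ji when the stem ends in a voiceless consonant (*vep*, *ewrit*, *hirofkis*); -uw when the stem ends in a voiced consonant (*dij*, *woligab*, *bewgun*).
*hovirip* — final consonant /p/ (voiceless) → -ji → *hoviripji*.

hoviripji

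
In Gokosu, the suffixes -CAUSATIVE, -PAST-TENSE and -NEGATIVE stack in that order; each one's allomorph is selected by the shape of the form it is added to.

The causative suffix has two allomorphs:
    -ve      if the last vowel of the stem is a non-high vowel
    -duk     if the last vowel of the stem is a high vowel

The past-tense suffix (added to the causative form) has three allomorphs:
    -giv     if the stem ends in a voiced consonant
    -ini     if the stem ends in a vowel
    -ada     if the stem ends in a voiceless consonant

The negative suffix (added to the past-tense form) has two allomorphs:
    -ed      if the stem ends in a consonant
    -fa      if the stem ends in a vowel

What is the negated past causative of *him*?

*him*: last vowel = /i/, a high vowel → -duk → *himduk*.
Since the final sound of the causative form *himduk* is /k/ (a voiceless consonant), it takes -ada, giving *himdukada*.
The past-tense form *himdukada* — final sound /a/ (a vowel) → -fa → *himdukadafa*.

himdukadafa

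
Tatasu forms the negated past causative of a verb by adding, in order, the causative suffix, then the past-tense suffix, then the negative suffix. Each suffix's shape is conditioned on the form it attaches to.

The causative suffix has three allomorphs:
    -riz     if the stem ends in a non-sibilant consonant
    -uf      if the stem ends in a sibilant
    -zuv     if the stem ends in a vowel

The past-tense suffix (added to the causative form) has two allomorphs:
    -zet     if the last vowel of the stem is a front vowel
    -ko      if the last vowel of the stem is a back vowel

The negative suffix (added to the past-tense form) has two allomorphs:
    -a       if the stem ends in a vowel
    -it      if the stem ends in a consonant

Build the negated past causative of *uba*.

The final sound of *uba* is /a/, which is a vowel, so the causative suffix is -zuv, giving *ubazuv*.
The causative form *ubazuv*: last vowel = /u/, a back vowel → -ko → *ubazuvko*.
The past-tense form *ubazuvko* — final sound /o/ (a vowel) → -a → *ubazuvkoa*.

ubazuvkoa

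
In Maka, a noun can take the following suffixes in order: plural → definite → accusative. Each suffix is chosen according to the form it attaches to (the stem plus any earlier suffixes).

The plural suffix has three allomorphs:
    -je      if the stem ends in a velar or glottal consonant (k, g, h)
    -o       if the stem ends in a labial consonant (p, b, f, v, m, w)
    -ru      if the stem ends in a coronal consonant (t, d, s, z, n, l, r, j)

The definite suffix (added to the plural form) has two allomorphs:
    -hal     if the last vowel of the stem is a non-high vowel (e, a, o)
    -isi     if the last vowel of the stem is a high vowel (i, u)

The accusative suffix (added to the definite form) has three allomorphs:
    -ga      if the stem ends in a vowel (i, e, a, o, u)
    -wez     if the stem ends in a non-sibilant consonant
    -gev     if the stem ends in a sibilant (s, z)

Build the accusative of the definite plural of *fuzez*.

Since the final consonant of *fuzez* is /z/ (coronal), it takes -ru, giving *fuzezru*.
The plural form *fuzezru* — last vowel /u/ (a high vowel) → -isi → *fuzezruisi*.
Since the final sound of the definite form *fuzezruisi* is /i/ (a vowel), it takes -ga, giving *fuzezruisiga*.

fuzezruisiga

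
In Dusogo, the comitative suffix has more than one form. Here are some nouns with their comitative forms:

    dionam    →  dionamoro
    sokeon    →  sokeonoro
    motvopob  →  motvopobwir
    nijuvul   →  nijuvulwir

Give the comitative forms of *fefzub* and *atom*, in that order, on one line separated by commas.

The alternation tracks the final consonant of the stem — -oro when the stem ends in a nasal (*dionam*, *sokeon*); -wir when the stem ends in a non-nasal consonant (*motvopob*, *nijuvul*).
Since the final consonant of *fefzub* is /b/ (non-nasal), it takes -wir, giving *fefzubwir*.
*atom* — final consonant /m/ (a nasal) → -oro → *atomoro*.

fefzubwir, atomoro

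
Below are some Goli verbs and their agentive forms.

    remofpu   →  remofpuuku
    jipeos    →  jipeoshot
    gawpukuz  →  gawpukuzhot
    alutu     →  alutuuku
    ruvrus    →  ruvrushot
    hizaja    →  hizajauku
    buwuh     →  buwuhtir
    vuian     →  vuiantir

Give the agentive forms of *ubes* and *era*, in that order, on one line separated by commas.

ubeshot, erauku

The pattern is sibilance of the final sound: -hot when the stem ends in a sibilant (*jipeos*, *gawpukuz*, *ruvrus*); -tir when the stem ends in a non-sibilant consonant (*buwuh*, *vuian*); -uku when the stem ends in a vowel (*remofpu*, *alutu*, *hizaja*).
*ubes*: final sound = /s/, a sibilant → -hot → *ubeshot*.
The final sound of *era* is /a/, which is a vowel, so the suffix is -uku, giving *erauku*.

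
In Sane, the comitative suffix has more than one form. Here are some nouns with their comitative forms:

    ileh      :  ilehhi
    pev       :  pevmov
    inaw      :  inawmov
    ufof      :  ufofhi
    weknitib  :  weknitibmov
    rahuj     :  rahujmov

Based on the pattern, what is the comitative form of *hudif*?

The alternation tracks the final consonant of the stem — -hi when the stem ends in a voiceless consonant (*ileh*, *ufof*); -mov when the stem ends in a voiced consonant (*pev*, *inaw*, *weknitib*, *rahuj*).
*hudif*: final consonant = /f/, voiceless → -hi → *hudifhi*.

hudifhi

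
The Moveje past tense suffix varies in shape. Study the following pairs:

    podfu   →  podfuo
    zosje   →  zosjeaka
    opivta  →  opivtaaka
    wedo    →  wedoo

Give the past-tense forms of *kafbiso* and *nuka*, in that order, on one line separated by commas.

kafbisoo, nukaaka

The alternation tracks the last vowel of the stem — -o when the last vowel of the stem is a rounded vowel (*podfu*, *wedo*); -aka when the last vowel of the stem is an unrounded vowel (*zosje*, *opivta*).
Since the last vowel of *kafbiso* is /o/ (a rounded vowel), it takes -o, giving *kafbisoo*.
*nuka*: last vowel = /a/, an unrounded vowel → -aka → *nukaaka*.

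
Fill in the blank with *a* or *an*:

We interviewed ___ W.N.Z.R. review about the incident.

The indefinite article is chosen by the initial *sound* of the following word, not its spelling.
The initialism *W.N.Z.R.* is read letter by letter; the first letter, W, is pronounced /ˈdʌbəl.juː/, which begins with a consonant sound.
So the article is *a*: We interviewed a W.N.Z.R. review about the incident.

a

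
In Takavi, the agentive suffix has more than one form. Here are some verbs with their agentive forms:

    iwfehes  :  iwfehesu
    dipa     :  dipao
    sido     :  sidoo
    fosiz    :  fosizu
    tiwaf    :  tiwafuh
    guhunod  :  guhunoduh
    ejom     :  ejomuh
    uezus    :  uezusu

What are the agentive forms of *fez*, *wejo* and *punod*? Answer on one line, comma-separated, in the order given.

The alternation tracks the final sound of the stem — -u when the stem ends in a sibilant (*iwfehes*, *fosiz*, *uezus*); -uh when the stem ends in a non-sibilant consonant (*tiwaf*, *guhunod*, *ejom*); -o when the stem ends in a vowel (*dipa*, *sido*).
The final sound of *fez* is /z/, which is a sibilant, so the suffix is -u, giving *fezu*.
*wejo*: final sound = /o/, a vowel → -o → *wejoo*.
The final sound of *punod* is /d/, which is a non-sibilant consonant, so the suffix is -uh, giving *punoduh*.

fezu, wejoo, punoduh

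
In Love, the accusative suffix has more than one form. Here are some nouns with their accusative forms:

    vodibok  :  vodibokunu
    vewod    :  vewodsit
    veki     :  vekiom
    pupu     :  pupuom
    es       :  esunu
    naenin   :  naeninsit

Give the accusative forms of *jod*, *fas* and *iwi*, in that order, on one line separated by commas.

Looking at the final sound of each stem: -unu when the stem ends in a voiceless consonant (*vodibok*, *es*); -sit when the stem ends in a voiced consonant (*vewod*, *naenin*); -om when the stem ends in a vowel (*veki*, *pupu*).
Since the final sound of *jod* is /d/ (a voiced consonant), it takes -sit, giving *jodsit*.
Since the final sound of *fas* is /s/ (a voiceless consonant), it takes -unu, giving *fasunu*.
Since the final sound of *iwi* is /i/ (a vowel), it takes -om, giving *iwiom*.

jodsit, fasunu, iwiom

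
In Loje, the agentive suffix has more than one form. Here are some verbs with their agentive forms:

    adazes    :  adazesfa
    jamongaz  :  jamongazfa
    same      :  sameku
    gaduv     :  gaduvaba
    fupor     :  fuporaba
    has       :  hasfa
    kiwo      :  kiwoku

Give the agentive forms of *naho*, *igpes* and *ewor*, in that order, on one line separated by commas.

nahoku, igpesfa, eworaba

Looking at the final sound of each stem: -fa when the stem ends in a sibilant (*adazes*, *jamongaz*, *has*); -aba when the stem ends in a non-sibilant consonant (*gaduv*, *fupor*); -ku when the stem ends in a vowel (*same*, *kiwo*).
*naho*: final sound = /o/, a vowel → -ku → *nahoku*.
*igpes* — final sound /s/ (a sibilant) → -fa → *igpesfa*.
*ewor*: final sound = /r/, a non-sibilant consonant → -aba → *eworaba*.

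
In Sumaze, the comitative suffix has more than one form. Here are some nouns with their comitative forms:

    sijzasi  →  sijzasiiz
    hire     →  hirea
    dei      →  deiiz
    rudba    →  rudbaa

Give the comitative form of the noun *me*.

mea

The suffix is conditioned by the last vowel: -iz when the last vowel of the stem is a high vowel (*sijzasi*, *dei*); -a when the last vowel of the stem is a non-high vowel (*hire*, *rudba*).
*me*: last vowel = /e/, a non-high vowel → -a → *mea*.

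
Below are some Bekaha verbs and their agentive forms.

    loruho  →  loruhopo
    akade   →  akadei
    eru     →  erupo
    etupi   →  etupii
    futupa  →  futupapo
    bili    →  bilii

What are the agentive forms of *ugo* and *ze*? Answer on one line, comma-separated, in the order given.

The suffix is conditioned by the last vowel: -i when the last vowel of the stem is a front vowel (*akade*, *etupi*, *bili*); -po when the last vowel of the stem is a back vowel (*loruho*, *eru*, *futupa*).
*ugo*: last vowel = /o/, a back vowel → -po → *ugopo*.
Since the last vowel of *ze* is /e/ (a front vowel), it takes -i, giving *zei*.

ugopo, zei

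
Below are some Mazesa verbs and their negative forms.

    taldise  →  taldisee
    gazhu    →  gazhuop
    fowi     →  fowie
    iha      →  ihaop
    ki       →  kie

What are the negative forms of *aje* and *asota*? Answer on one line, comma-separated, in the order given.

Looking at the last vowel of each stem: -e when the last vowel of the stem is a front vowel (*taldise*, *fowi*, *ki*); -op when the last vowel of the stem is a back vowel (*gazhu*, *iha*).
Since the last vowel of *aje* is /e/ (a front vowel), it takes -e, giving *ajee*.
*asota* — last vowel /a/ (a back vowel) → -op → *asotaop*.

ajee, asotaop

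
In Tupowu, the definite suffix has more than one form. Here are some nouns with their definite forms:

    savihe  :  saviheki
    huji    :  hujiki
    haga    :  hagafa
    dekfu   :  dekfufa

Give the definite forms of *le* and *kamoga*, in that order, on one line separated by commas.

Looking at the last vowel of each stem: -ki when the last vowel of the stem is a front vowel (*savihe*, *huji*); -fa when the last vowel of the stem is a back vowel (*haga*, *dekfu*).
*le*: last vowel = /e/, a front vowel → -ki → *leki*.
*kamoga*: last vowel = /a/, a back vowel → -fa → *kamogafa*.

leki, kamogafa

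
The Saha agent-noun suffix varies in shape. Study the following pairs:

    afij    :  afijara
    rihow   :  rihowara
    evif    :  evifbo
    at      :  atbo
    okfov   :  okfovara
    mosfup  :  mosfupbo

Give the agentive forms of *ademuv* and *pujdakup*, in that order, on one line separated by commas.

ademuvara, pujdakupbo

Looking at the final consonant of each stem: -bo when the stem ends in a voiceless consonant (*evif*, *at*, *mosfup*); -ara when the stem ends in a voiced consonant (*afij*, *rihow*, *okfov*).
The final consonant of *ademuv* is /v/, which is voiced, so the suffix is -ara, giving *ademuvara*.
Since the final consonant of *pujdakup* is /p/ (voiceless), it takes -bo, giving *pujdakupbo*.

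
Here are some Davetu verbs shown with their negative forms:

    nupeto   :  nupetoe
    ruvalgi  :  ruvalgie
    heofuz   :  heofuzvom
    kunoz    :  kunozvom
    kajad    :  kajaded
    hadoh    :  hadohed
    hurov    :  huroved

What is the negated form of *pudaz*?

pudazvom

The alternation tracks the final sound of the stem — -vom when the stem ends in a sibilant (*heofuz*, *kunoz*); -ed when the stem ends in a non-sibilant consonant (*kajad*, *hadoh*, *hurov*); -e when the stem ends in a vowel (*nupeto*, *ruvalgi*).
*pudaz*: final sound = /z/, a sibilant → -vom → *pudazvom*.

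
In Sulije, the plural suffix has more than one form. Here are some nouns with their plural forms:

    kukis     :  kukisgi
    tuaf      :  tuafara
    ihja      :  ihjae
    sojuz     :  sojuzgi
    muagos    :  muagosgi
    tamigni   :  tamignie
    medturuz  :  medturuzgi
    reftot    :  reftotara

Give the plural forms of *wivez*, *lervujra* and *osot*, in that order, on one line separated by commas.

The alternation tracks the final sound of the stem — -gi when the stem ends in a sibilant (*kukis*, *sojuz*, *muagos*, *medturuz*); -ara when the stem ends in a non-sibilant consonant (*tuaf*, *reftot*); -e when the stem ends in a vowel (*ihja*, *tamigni*).
*wivez*: final sound = /z/, a sibilant → -gi → *wivezgi*.
*lervujra*: final sound = /a/, a vowel → -e → *lervujrae*.
The final sound of *osot* is /t/, which is a non-sibilant consonant, so the suffix is -ara, giving *osotara*.

wivezgi, lervujrae, osotara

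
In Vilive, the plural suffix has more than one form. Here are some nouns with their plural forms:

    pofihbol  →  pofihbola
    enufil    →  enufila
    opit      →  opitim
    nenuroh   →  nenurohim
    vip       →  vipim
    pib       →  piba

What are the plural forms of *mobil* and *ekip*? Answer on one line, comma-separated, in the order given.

Looking at the final consonant of each stem: -im when the stem ends in a voiceless consonant (*opit*, *nenuroh*, *vip*); -a when the stem ends in a voiced consonant (*pofihbol*, *enufil*, *pib*).
*mobil*: final consonant = /l/, voiced → -a → *mobila*.
Since the final consonant of *ekip* is /p/ (voiceless), it takes -im, giving *ekipim*.

mobila, ekipim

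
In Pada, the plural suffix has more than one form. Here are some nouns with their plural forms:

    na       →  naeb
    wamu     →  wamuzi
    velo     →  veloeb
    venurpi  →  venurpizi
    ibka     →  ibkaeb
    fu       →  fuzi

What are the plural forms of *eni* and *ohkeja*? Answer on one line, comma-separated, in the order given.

enizi, ohkejaeb

The pattern is height harmony: -zi when the last vowel of the stem is a high vowel (*wamu*, *venurpi*, *fu*); -eb when the last vowel of the stem is a non-high vowel (*na*, *velo*, *ibka*).
Since the last vowel of *eni* is /i/ (a high vowel), it takes -zi, giving *enizi*.
*ohkeja*: last vowel = /a/, a non-high vowel → -eb → *ohkejaeb*.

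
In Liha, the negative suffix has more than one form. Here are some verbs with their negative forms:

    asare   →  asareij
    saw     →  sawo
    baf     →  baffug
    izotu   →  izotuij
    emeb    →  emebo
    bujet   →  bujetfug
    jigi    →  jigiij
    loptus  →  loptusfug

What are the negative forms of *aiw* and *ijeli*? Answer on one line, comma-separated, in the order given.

aiwo, ijeliij

The pattern is voicing of the final sound: -fug when the stem ends in a voiceless consonant (*baf*, *bujet*, *loptus*); -o when the stem ends in a voiced consonant (*saw*, *emeb*); -ij when the stem ends in a vowel (*asare*, *izotu*, *jigi*).
*aiw* — final sound /w/ (a voiced consonant) → -o → *aiwo*.
The final sound of *ijeli* is /i/, which is a vowel, so the suffix is -ij, giving *ijeliij*.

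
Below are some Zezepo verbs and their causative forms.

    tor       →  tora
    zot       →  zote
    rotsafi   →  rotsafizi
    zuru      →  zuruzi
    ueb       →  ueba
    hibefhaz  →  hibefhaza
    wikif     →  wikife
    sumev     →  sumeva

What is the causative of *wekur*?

wekura

The pattern is voicing of the final sound: -e when the stem ends in a voiceless consonant (*zot*, *wikif*); -a when the stem ends in a voiced consonant (*tor*, *ueb*, *hibefhaz*, *sumev*); -zi when the stem ends in a vowel (*rotsafi*, *zuru*).
*wekur* — final sound /r/ (a voiced consonant) → -a → *wekura*.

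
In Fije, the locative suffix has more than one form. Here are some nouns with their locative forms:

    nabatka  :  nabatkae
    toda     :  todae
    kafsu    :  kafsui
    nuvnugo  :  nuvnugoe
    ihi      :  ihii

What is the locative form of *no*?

Looking at the last vowel of each stem: -i when the last vowel of the stem is a high vowel (*kafsu*, *ihi*); -e when the last vowel of the stem is a non-high vowel (*nabatka*, *toda*, *nuvnugo*).
*no*: last vowel = /o/, a non-high vowel → -e → *noe*.

noe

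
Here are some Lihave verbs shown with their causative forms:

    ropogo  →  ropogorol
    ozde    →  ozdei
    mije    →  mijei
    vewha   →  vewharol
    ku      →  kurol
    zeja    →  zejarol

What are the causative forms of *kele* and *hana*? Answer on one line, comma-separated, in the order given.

kelei, hanarol

The pattern is front/back vowel harmony: -i when the last vowel of the stem is a front vowel (*ozde*, *mije*); -rol when the last vowel of the stem is a back vowel (*ropogo*, *vewha*, *ku*, *zeja*).
Since the last vowel of *kele* is /e/ (a front vowel), it takes -i, giving *kelei*.
Since the last vowel of *hana* is /a/ (a back vowel), it takes -rol, giving *hanarol*.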